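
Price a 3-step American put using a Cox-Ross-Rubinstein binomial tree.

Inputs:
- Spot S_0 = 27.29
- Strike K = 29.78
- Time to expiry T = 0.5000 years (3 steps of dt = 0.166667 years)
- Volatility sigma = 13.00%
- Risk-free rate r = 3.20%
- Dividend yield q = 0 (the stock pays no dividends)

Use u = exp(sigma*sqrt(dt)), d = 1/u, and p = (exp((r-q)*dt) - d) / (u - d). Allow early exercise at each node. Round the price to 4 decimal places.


Answer: Price = V(0,0) = 2.5403

Derivation:
dt = T/N = 0.166667
u = exp(sigma*sqrt(dt)) = 1.054506; d = 1/u = 0.948311
p = (exp((r-q)*dt) - d) / (u - d) = 0.537092
Discount per step: exp(-r*dt) = 0.994681
Stock lattice S(k, i) with i counting down-moves:
  k=0: S(0,0) = 27.2900
  k=1: S(1,0) = 28.7775; S(1,1) = 25.8794
  k=2: S(2,0) = 30.3460; S(2,1) = 27.2900; S(2,2) = 24.5418
  k=3: S(3,0) = 32.0000; S(3,1) = 28.7775; S(3,2) = 25.8794; S(3,3) = 23.2732
Terminal payoffs V(N, i) = max(K - S_T, 0):
  V(3,0) = 0.000000; V(3,1) = 1.002535; V(3,2) = 3.900580; V(3,3) = 6.506776
Backward induction: V(k, i) = exp(-r*dt) * [p * V(k+1, i) + (1-p) * V(k+1, i+1)]; then take max(V_cont, immediate exercise) for American.
  V(2,0) = exp(-r*dt) * [p*0.000000 + (1-p)*1.002535] = 0.461613; exercise = 0.000000; V(2,0) = max -> 0.461613
  V(2,1) = exp(-r*dt) * [p*1.002535 + (1-p)*3.900580] = 2.331596; exercise = 2.490000; V(2,1) = max -> 2.490000
  V(2,2) = exp(-r*dt) * [p*3.900580 + (1-p)*6.506776] = 5.079845; exercise = 5.238249; V(2,2) = max -> 5.238249
  V(1,0) = exp(-r*dt) * [p*0.461613 + (1-p)*2.490000] = 1.393121; exercise = 1.002535; V(1,0) = max -> 1.393121
  V(1,1) = exp(-r*dt) * [p*2.490000 + (1-p)*5.238249] = 3.742176; exercise = 3.900580; V(1,1) = max -> 3.900580
  V(0,0) = exp(-r*dt) * [p*1.393121 + (1-p)*3.900580] = 2.540261; exercise = 2.490000; V(0,0) = max -> 2.540261


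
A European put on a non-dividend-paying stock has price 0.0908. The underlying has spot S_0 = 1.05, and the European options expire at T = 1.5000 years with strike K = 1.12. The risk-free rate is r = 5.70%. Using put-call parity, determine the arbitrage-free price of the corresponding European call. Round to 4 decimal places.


Put-call parity: C - P = S_0 * exp(-qT) - K * exp(-rT).
S_0 * exp(-qT) = 1.0500 * 1.00000000 = 1.05000000
K * exp(-rT) = 1.1200 * 0.91805314 = 1.02821952
C = P + S*exp(-qT) - K*exp(-rT)
C = 0.0908 + 1.05000000 - 1.02821952 = 0.1126

Answer: Call price = 0.1126


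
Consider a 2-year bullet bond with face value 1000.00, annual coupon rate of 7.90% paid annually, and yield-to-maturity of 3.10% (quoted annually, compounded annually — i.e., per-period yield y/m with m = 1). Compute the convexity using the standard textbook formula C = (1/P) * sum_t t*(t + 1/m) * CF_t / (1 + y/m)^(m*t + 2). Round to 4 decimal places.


Coupon per period c = face * coupon_rate / m = 79.000000
Periods per year m = 1; per-period yield y/m = 0.031000
Number of cashflows N = 2
Cashflows (t years, CF_t, discount factor 1/(1+y/m)^(m*t), PV):
  t = 1.0000: CF_t = 79.000000, DF = 0.969932, PV = 76.624636
  t = 2.0000: CF_t = 1079.000000, DF = 0.940768, PV = 1015.088983
Price P = sum_t PV_t = 1091.713619
Convexity numerator sum_t t*(t + 1/m) * CF_t / (1+y/m)^(m*t + 2):
  t = 1.0000: term = 144.172056
  t = 2.0000: term = 5729.781145
Convexity = (1/P) * sum = 5873.953201 / 1091.713619 = 5.380489

Answer: Convexity = 5.3805


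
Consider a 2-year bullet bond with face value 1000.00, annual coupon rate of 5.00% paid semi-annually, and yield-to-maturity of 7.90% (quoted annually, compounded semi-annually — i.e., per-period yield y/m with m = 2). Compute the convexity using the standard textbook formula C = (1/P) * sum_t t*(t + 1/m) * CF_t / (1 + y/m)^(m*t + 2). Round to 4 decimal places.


Coupon per period c = face * coupon_rate / m = 25.000000
Periods per year m = 2; per-period yield y/m = 0.039500
Number of cashflows N = 4
Cashflows (t years, CF_t, discount factor 1/(1+y/m)^(m*t), PV):
  t = 0.5000: CF_t = 25.000000, DF = 0.962001, PV = 24.050024
  t = 1.0000: CF_t = 25.000000, DF = 0.925446, PV = 23.136146
  t = 1.5000: CF_t = 25.000000, DF = 0.890280, PV = 22.256995
  t = 2.0000: CF_t = 1025.000000, DF = 0.856450, PV = 877.861274
Price P = sum_t PV_t = 947.304439
Convexity numerator sum_t t*(t + 1/m) * CF_t / (1+y/m)^(m*t + 2):
  t = 0.5000: term = 11.128497
  t = 1.0000: term = 32.116876
  t = 1.5000: term = 61.792931
  t = 2.0000: term = 4062.065366
Convexity = (1/P) * sum = 4167.103670 / 947.304439 = 4.398907

Answer: Convexity = 4.3989


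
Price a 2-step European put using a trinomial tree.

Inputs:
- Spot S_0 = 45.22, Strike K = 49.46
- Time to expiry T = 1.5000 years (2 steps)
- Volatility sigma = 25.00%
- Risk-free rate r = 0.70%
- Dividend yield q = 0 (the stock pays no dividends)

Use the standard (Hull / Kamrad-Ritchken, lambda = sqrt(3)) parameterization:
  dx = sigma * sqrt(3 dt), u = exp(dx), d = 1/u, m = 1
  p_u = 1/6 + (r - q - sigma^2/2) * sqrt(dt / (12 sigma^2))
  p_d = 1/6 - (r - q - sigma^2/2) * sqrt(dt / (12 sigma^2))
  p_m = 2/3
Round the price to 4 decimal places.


dt = T/N = 0.750000; dx = sigma*sqrt(3*dt) = 0.375000
u = exp(dx) = 1.454991; d = 1/u = 0.687289
p_u = 0.142417, p_m = 0.666667, p_d = 0.190917
Discount per step: exp(-r*dt) = 0.994764
Stock lattice S(k, j) with j the centered position index:
  k=0: S(0,+0) = 45.2200
  k=1: S(1,-1) = 31.0792; S(1,+0) = 45.2200; S(1,+1) = 65.7947
  k=2: S(2,-2) = 21.3604; S(2,-1) = 31.0792; S(2,+0) = 45.2200; S(2,+1) = 65.7947; S(2,+2) = 95.7307
Terminal payoffs V(N, j) = max(K - S_T, 0):
  V(2,-2) = 28.099584; V(2,-1) = 18.380779; V(2,+0) = 4.240000; V(2,+1) = 0.000000; V(2,+2) = 0.000000
Backward induction: V(k, j) = exp(-r*dt) * [p_u * V(k+1, j+1) + p_m * V(k+1, j) + p_d * V(k+1, j-1)]
  V(1,-1) = exp(-r*dt) * [p_u*4.240000 + p_m*18.380779 + p_d*28.099584] = 18.126961
  V(1,+0) = exp(-r*dt) * [p_u*0.000000 + p_m*4.240000 + p_d*18.380779] = 6.302688
  V(1,+1) = exp(-r*dt) * [p_u*0.000000 + p_m*0.000000 + p_d*4.240000] = 0.805248
  V(0,+0) = exp(-r*dt) * [p_u*0.805248 + p_m*6.302688 + p_d*18.126961] = 7.736488

Answer: Price = V(0,0) = 7.7365


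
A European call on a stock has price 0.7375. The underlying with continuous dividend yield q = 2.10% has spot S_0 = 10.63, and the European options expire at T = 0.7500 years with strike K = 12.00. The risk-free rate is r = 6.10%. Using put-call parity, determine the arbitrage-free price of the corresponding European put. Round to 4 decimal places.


Answer: Put price = 1.7370

Derivation:
Put-call parity: C - P = S_0 * exp(-qT) - K * exp(-rT).
S_0 * exp(-qT) = 10.6300 * 0.98437338 = 10.46388906
K * exp(-rT) = 12.0000 * 0.95528075 = 11.46336903
P = C - S*exp(-qT) + K*exp(-rT)
P = 0.7375 - 10.46388906 + 11.46336903 = 1.7370


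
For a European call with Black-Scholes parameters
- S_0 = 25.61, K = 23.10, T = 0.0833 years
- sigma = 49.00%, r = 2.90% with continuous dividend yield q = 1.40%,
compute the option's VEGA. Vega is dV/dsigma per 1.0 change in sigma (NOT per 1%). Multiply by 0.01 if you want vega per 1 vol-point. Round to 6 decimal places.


Answer: Vega = 2.123459

Derivation:
d1 = 0.8089231142; d2 = 0.6675005912
phi(d1) = 0.2876195050; exp(-qT) = 0.9988344797; exp(-rT) = 0.9975872155
Vega = S * exp(-qT) * phi(d1) * sqrt(T) = 25.6100 * 0.9988344797 * 0.2876195050 * 0.2886173938 = 2.123459


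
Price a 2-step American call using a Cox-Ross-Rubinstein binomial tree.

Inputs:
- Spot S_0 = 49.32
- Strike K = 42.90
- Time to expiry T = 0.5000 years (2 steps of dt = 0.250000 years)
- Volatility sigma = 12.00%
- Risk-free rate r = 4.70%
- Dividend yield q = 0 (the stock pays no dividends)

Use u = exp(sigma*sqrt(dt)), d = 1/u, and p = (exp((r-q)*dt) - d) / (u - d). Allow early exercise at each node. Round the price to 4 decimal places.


dt = T/N = 0.250000
u = exp(sigma*sqrt(dt)) = 1.061837; d = 1/u = 0.941765
p = (exp((r-q)*dt) - d) / (u - d) = 0.583440
Discount per step: exp(-r*dt) = 0.988319
Stock lattice S(k, i) with i counting down-moves:
  k=0: S(0,0) = 49.3200
  k=1: S(1,0) = 52.3698; S(1,1) = 46.4478
  k=2: S(2,0) = 55.6081; S(2,1) = 49.3200; S(2,2) = 43.7429
Terminal payoffs V(N, i) = max(S_T - K, 0):
  V(2,0) = 12.708145; V(2,1) = 6.420000; V(2,2) = 0.842916
Backward induction: V(k, i) = exp(-r*dt) * [p * V(k+1, i) + (1-p) * V(k+1, i+1)]; then take max(V_cont, immediate exercise) for American.
  V(1,0) = exp(-r*dt) * [p*12.708145 + (1-p)*6.420000] = 9.970904; exercise = 9.469778; V(1,0) = max -> 9.970904
  V(1,1) = exp(-r*dt) * [p*6.420000 + (1-p)*0.842916] = 4.048952; exercise = 3.547827; V(1,1) = max -> 4.048952
  V(0,0) = exp(-r*dt) * [p*9.970904 + (1-p)*4.048952] = 7.416396; exercise = 6.420000; V(0,0) = max -> 7.416396

Answer: Price = V(0,0) = 7.4164


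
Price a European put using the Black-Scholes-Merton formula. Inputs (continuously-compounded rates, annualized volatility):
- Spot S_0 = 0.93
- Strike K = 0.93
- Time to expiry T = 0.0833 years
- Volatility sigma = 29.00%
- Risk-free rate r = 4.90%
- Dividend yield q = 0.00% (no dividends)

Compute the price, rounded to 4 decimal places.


Answer: Price = 0.0291

Derivation:
d1 = (ln(S/K) + (r - q + 0.5*sigma^2) * T) / (sigma * sqrt(T)) = 0.09061591
d2 = d1 - sigma * sqrt(T) = 0.00691687
exp(-rT) = 0.99592662; exp(-qT) = 1.00000000
P = K * exp(-rT) * N(-d2) - S_0 * exp(-qT) * N(-d1)
N(-d1) = 0.46389890; N(-d2) = 0.49724059
P = 0.9300 * 0.99592662 * 0.49724059 - 0.9300 * 1.00000000 * 0.46389890 = 0.0291


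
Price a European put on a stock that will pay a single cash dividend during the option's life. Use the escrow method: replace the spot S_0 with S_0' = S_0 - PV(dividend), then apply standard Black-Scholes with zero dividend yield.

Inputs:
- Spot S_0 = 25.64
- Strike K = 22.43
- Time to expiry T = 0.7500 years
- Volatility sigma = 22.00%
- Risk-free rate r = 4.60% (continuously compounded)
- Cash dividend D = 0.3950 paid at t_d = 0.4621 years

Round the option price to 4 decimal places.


PV(D) = D * exp(-r * t_d) = 0.3950 * 0.97896773 = 0.38669225
S_0' = S_0 - PV(D) = 25.6400 - 0.38669225 = 25.25330775
d1 = (ln(S_0'/K) + (r + sigma^2/2)*T) / (sigma*sqrt(T)) = 0.89860790
d2 = d1 - sigma*sqrt(T) = 0.70808231
exp(-rT) = 0.96608834
N(-d1) = 0.18443078; N(-d2) = 0.23944707
P = K * exp(-rT) * N(-d2) - S_0' * N(-d1) = 22.4300 * 0.96608834 * 0.23944707 - 25.25330775 * 0.18443078 = 0.5312

Answer: Price = 0.5312


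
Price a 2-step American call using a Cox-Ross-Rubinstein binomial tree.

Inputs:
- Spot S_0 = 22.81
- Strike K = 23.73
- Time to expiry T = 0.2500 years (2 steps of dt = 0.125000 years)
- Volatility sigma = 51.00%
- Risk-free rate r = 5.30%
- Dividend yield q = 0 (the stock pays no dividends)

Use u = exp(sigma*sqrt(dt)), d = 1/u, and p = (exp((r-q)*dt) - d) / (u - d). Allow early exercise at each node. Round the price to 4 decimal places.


dt = T/N = 0.125000
u = exp(sigma*sqrt(dt)) = 1.197591; d = 1/u = 0.835009
p = (exp((r-q)*dt) - d) / (u - d) = 0.473376
Discount per step: exp(-r*dt) = 0.993397
Stock lattice S(k, i) with i counting down-moves:
  k=0: S(0,0) = 22.8100
  k=1: S(1,0) = 27.3171; S(1,1) = 19.0466
  k=2: S(2,0) = 32.7147; S(2,1) = 22.8100; S(2,2) = 15.9041
Terminal payoffs V(N, i) = max(S_T - K, 0):
  V(2,0) = 8.984667; V(2,1) = 0.000000; V(2,2) = 0.000000
Backward induction: V(k, i) = exp(-r*dt) * [p * V(k+1, i) + (1-p) * V(k+1, i+1)]; then take max(V_cont, immediate exercise) for American.
  V(1,0) = exp(-r*dt) * [p*8.984667 + (1-p)*0.000000] = 4.225042; exercise = 3.587056; V(1,0) = max -> 4.225042
  V(1,1) = exp(-r*dt) * [p*0.000000 + (1-p)*0.000000] = 0.000000; exercise = 0.000000; V(1,1) = max -> 0.000000
  V(0,0) = exp(-r*dt) * [p*4.225042 + (1-p)*0.000000] = 1.986828; exercise = 0.000000; V(0,0) = max -> 1.986828

Answer: Price = V(0,0) = 1.9868


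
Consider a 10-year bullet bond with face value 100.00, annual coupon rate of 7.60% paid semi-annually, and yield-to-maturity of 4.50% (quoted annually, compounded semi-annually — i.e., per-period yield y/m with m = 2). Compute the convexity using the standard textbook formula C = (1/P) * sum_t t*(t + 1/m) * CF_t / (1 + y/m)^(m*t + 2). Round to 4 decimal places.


Coupon per period c = face * coupon_rate / m = 3.800000
Periods per year m = 2; per-period yield y/m = 0.022500
Number of cashflows N = 20
Cashflows (t years, CF_t, discount factor 1/(1+y/m)^(m*t), PV):
  t = 0.5000: CF_t = 3.800000, DF = 0.977995, PV = 3.716381
  t = 1.0000: CF_t = 3.800000, DF = 0.956474, PV = 3.634603
  t = 1.5000: CF_t = 3.800000, DF = 0.935427, PV = 3.554624
  t = 2.0000: CF_t = 3.800000, DF = 0.914843, PV = 3.476405
  t = 2.5000: CF_t = 3.800000, DF = 0.894712, PV = 3.399907
  t = 3.0000: CF_t = 3.800000, DF = 0.875024, PV = 3.325092
  t = 3.5000: CF_t = 3.800000, DF = 0.855769, PV = 3.251924
  t = 4.0000: CF_t = 3.800000, DF = 0.836938, PV = 3.180366
  t = 4.5000: CF_t = 3.800000, DF = 0.818522, PV = 3.110382
  t = 5.0000: CF_t = 3.800000, DF = 0.800510, PV = 3.041939
  t = 5.5000: CF_t = 3.800000, DF = 0.782895, PV = 2.975001
  t = 6.0000: CF_t = 3.800000, DF = 0.765667, PV = 2.909536
  t = 6.5000: CF_t = 3.800000, DF = 0.748819, PV = 2.845512
  t = 7.0000: CF_t = 3.800000, DF = 0.732341, PV = 2.782897
  t = 7.5000: CF_t = 3.800000, DF = 0.716226, PV = 2.721660
  t = 8.0000: CF_t = 3.800000, DF = 0.700466, PV = 2.661770
  t = 8.5000: CF_t = 3.800000, DF = 0.685052, PV = 2.603198
  t = 9.0000: CF_t = 3.800000, DF = 0.669978, PV = 2.545915
  t = 9.5000: CF_t = 3.800000, DF = 0.655235, PV = 2.489892
  t = 10.0000: CF_t = 103.800000, DF = 0.640816, PV = 66.516750
Price P = sum_t PV_t = 124.743754
Convexity numerator sum_t t*(t + 1/m) * CF_t / (1+y/m)^(m*t + 2):
  t = 0.5000: term = 1.777312
  t = 1.0000: term = 5.214607
  t = 1.5000: term = 10.199720
  t = 2.0000: term = 16.625461
  t = 2.5000: term = 24.389430
  t = 3.0000: term = 33.393840
  t = 3.5000: term = 43.545350
  t = 4.0000: term = 54.754893
  t = 4.5000: term = 66.937522
  t = 5.0000: term = 80.012251
  t = 5.5000: term = 93.901909
  t = 6.0000: term = 108.532991
  t = 6.5000: term = 123.835523
  t = 7.0000: term = 139.742926
  t = 7.5000: term = 156.191884
  t = 8.0000: term = 173.122219
  t = 8.5000: term = 190.476769
  t = 9.0000: term = 208.201272
  t = 9.5000: term = 226.244251
  t = 10.0000: term = 6680.264919
Convexity = (1/P) * sum = 8437.365048 / 124.743754 = 67.637575

Answer: Convexity = 67.6376


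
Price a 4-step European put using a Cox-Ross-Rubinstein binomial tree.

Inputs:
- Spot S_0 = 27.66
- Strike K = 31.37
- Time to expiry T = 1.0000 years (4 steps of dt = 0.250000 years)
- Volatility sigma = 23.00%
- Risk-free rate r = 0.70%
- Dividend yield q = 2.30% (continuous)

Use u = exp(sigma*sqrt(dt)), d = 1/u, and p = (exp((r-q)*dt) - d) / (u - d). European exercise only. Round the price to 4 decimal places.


dt = T/N = 0.250000
u = exp(sigma*sqrt(dt)) = 1.121873; d = 1/u = 0.891366
p = (exp((r-q)*dt) - d) / (u - d) = 0.453963
Discount per step: exp(-r*dt) = 0.998252
Stock lattice S(k, i) with i counting down-moves:
  k=0: S(0,0) = 27.6600
  k=1: S(1,0) = 31.0310; S(1,1) = 24.6552
  k=2: S(2,0) = 34.8129; S(2,1) = 27.6600; S(2,2) = 21.9768
  k=3: S(3,0) = 39.0556; S(3,1) = 31.0310; S(3,2) = 24.6552; S(3,3) = 19.5894
  k=4: S(4,0) = 43.8155; S(4,1) = 34.8129; S(4,2) = 27.6600; S(4,3) = 21.9768; S(4,4) = 17.4613
Terminal payoffs V(N, i) = max(K - S_T, 0):
  V(4,0) = 0.000000; V(4,1) = 0.000000; V(4,2) = 3.710000; V(4,3) = 9.393201; V(4,4) = 13.908694
Backward induction: V(k, i) = exp(-r*dt) * [p * V(k+1, i) + (1-p) * V(k+1, i+1)].
  V(3,0) = exp(-r*dt) * [p*0.000000 + (1-p)*0.000000] = 0.000000
  V(3,1) = exp(-r*dt) * [p*0.000000 + (1-p)*3.710000] = 2.022254
  V(3,2) = exp(-r*dt) * [p*3.710000 + (1-p)*9.393201] = 6.801323
  V(3,3) = exp(-r*dt) * [p*9.393201 + (1-p)*13.908694] = 11.838091
  V(2,0) = exp(-r*dt) * [p*0.000000 + (1-p)*2.022254] = 1.102294
  V(2,1) = exp(-r*dt) * [p*2.022254 + (1-p)*6.801323] = 4.623703
  V(2,2) = exp(-r*dt) * [p*6.801323 + (1-p)*11.838091] = 9.534883
  V(1,0) = exp(-r*dt) * [p*1.102294 + (1-p)*4.623703] = 3.019823
  V(1,1) = exp(-r*dt) * [p*4.623703 + (1-p)*9.534883] = 7.292614
  V(0,0) = exp(-r*dt) * [p*3.019823 + (1-p)*7.292614] = 5.343565

Answer: Price = V(0,0) = 5.3436


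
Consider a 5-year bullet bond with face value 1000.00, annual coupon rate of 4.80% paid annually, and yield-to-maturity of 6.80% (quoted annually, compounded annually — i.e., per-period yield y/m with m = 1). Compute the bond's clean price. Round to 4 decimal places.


Answer: Price = 917.5550

Derivation:
Coupon per period c = face * coupon_rate / m = 48.000000
Periods per year m = 1; per-period yield y/m = 0.068000
Number of cashflows N = 5
Cashflows (t years, CF_t, discount factor 1/(1+y/m)^(m*t), PV):
  t = 1.0000: CF_t = 48.000000, DF = 0.936330, PV = 44.943820
  t = 2.0000: CF_t = 48.000000, DF = 0.876713, PV = 42.082229
  t = 3.0000: CF_t = 48.000000, DF = 0.820892, PV = 39.402836
  t = 4.0000: CF_t = 48.000000, DF = 0.768626, PV = 36.894041
  t = 5.0000: CF_t = 1048.000000, DF = 0.719687, PV = 754.232113
Price P = sum_t PV_t = 917.555038


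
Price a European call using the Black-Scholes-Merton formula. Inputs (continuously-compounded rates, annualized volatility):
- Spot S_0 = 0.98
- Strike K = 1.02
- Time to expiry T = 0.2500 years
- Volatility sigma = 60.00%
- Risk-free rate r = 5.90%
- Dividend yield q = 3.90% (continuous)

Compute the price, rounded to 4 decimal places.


Answer: Price = 0.1013

Derivation:
d1 = (ln(S/K) + (r - q + 0.5*sigma^2) * T) / (sigma * sqrt(T)) = 0.03331555
d2 = d1 - sigma * sqrt(T) = -0.26668445
exp(-rT) = 0.98535825; exp(-qT) = 0.99029738
C = S_0 * exp(-qT) * N(d1) - K * exp(-rT) * N(d2)
N(d1) = 0.51328852; N(d2) = 0.39485606
C = 0.9800 * 0.99029738 * 0.51328852 - 1.0200 * 0.98535825 * 0.39485606 = 0.1013


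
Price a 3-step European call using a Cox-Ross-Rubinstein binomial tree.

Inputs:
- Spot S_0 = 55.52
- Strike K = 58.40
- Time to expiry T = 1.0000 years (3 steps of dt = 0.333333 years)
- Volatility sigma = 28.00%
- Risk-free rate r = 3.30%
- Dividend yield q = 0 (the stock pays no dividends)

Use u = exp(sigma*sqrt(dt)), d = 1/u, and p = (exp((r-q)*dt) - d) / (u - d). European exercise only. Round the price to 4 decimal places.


dt = T/N = 0.333333
u = exp(sigma*sqrt(dt)) = 1.175458; d = 1/u = 0.850732
p = (exp((r-q)*dt) - d) / (u - d) = 0.493735
Discount per step: exp(-r*dt) = 0.989060
Stock lattice S(k, i) with i counting down-moves:
  k=0: S(0,0) = 55.5200
  k=1: S(1,0) = 65.2614; S(1,1) = 47.2326
  k=2: S(2,0) = 76.7121; S(2,1) = 55.5200; S(2,2) = 40.1823
  k=3: S(3,0) = 90.1719; S(3,1) = 65.2614; S(3,2) = 47.2326; S(3,3) = 34.1844
Terminal payoffs V(N, i) = max(S_T - K, 0):
  V(3,0) = 31.771872; V(3,1) = 6.861442; V(3,2) = 0.000000; V(3,3) = 0.000000
Backward induction: V(k, i) = exp(-r*dt) * [p * V(k+1, i) + (1-p) * V(k+1, i+1)].
  V(2,0) = exp(-r*dt) * [p*31.771872 + (1-p)*6.861442] = 18.950981
  V(2,1) = exp(-r*dt) * [p*6.861442 + (1-p)*0.000000] = 3.350673
  V(2,2) = exp(-r*dt) * [p*0.000000 + (1-p)*0.000000] = 0.000000
  V(1,0) = exp(-r*dt) * [p*18.950981 + (1-p)*3.350673] = 10.932172
  V(1,1) = exp(-r*dt) * [p*3.350673 + (1-p)*0.000000] = 1.636246
  V(0,0) = exp(-r*dt) * [p*10.932172 + (1-p)*1.636246] = 6.157860

Answer: Price = V(0,0) = 6.1579


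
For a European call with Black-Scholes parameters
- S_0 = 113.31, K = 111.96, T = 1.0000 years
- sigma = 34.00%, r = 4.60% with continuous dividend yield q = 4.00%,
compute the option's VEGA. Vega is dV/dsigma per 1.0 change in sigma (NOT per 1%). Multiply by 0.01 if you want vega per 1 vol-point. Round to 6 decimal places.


Answer: Vega = 42.366029

Derivation:
d1 = 0.2228992963; d2 = -0.1171007037
phi(d1) = 0.3891538231; exp(-qT) = 0.9607894392; exp(-rT) = 0.9550419622
Vega = S * exp(-qT) * phi(d1) * sqrt(T) = 113.3100 * 0.9607894392 * 0.3891538231 * 1.0000000000 = 42.366029


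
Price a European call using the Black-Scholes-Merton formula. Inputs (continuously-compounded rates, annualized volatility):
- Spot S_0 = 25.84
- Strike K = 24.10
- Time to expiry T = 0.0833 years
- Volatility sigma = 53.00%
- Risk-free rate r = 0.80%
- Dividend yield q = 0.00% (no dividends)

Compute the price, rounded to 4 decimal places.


d1 = (ln(S/K) + (r - q + 0.5*sigma^2) * T) / (sigma * sqrt(T)) = 0.53657067
d2 = d1 - sigma * sqrt(T) = 0.38360345
exp(-rT) = 0.99933382; exp(-qT) = 1.00000000
C = S_0 * exp(-qT) * N(d1) - K * exp(-rT) * N(d2)
N(d1) = 0.70421790; N(d2) = 0.64936381
C = 25.8400 * 1.00000000 * 0.70421790 - 24.1000 * 0.99933382 * 0.64936381 = 2.5577

Answer: Price = 2.5577


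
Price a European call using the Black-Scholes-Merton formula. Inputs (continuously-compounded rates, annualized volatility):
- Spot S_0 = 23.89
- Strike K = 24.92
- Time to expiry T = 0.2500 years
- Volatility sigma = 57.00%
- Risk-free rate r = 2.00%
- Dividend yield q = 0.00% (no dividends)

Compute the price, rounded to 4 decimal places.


d1 = (ln(S/K) + (r - q + 0.5*sigma^2) * T) / (sigma * sqrt(T)) = 0.01193603
d2 = d1 - sigma * sqrt(T) = -0.27306397
exp(-rT) = 0.99501248; exp(-qT) = 1.00000000
C = S_0 * exp(-qT) * N(d1) - K * exp(-rT) * N(d2)
N(d1) = 0.50476167; N(d2) = 0.39240202
C = 23.8900 * 1.00000000 * 0.50476167 - 24.9200 * 0.99501248 * 0.39240202 = 2.3289

Answer: Price = 2.3289


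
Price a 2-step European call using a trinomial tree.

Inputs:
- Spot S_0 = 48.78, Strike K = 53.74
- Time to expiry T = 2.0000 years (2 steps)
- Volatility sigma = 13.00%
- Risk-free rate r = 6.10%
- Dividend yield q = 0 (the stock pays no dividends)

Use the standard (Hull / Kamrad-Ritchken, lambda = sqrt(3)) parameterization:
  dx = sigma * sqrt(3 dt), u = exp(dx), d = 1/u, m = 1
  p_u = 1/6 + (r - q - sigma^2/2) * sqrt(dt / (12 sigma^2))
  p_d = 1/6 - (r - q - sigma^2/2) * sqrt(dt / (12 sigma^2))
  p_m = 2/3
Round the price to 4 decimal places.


dt = T/N = 1.000000; dx = sigma*sqrt(3*dt) = 0.225167
u = exp(dx) = 1.252531; d = 1/u = 0.798383
p_u = 0.283358, p_m = 0.666667, p_d = 0.049975
Discount per step: exp(-r*dt) = 0.940823
Stock lattice S(k, j) with j the centered position index:
  k=0: S(0,+0) = 48.7800
  k=1: S(1,-1) = 38.9451; S(1,+0) = 48.7800; S(1,+1) = 61.0985
  k=2: S(2,-2) = 31.0931; S(2,-1) = 38.9451; S(2,+0) = 48.7800; S(2,+1) = 61.0985; S(2,+2) = 76.5278
Terminal payoffs V(N, j) = max(S_T - K, 0):
  V(2,-2) = 0.000000; V(2,-1) = 0.000000; V(2,+0) = 0.000000; V(2,+1) = 7.358481; V(2,+2) = 22.787764
Backward induction: V(k, j) = exp(-r*dt) * [p_u * V(k+1, j+1) + p_m * V(k+1, j) + p_d * V(k+1, j-1)]
  V(1,-1) = exp(-r*dt) * [p_u*0.000000 + p_m*0.000000 + p_d*0.000000] = 0.000000
  V(1,+0) = exp(-r*dt) * [p_u*7.358481 + p_m*0.000000 + p_d*0.000000] = 1.961696
  V(1,+1) = exp(-r*dt) * [p_u*22.787764 + p_m*7.358481 + p_d*0.000000] = 10.690339
  V(0,+0) = exp(-r*dt) * [p_u*10.690339 + p_m*1.961696 + p_d*0.000000] = 4.080342

Answer: Price = V(0,0) = 4.0803


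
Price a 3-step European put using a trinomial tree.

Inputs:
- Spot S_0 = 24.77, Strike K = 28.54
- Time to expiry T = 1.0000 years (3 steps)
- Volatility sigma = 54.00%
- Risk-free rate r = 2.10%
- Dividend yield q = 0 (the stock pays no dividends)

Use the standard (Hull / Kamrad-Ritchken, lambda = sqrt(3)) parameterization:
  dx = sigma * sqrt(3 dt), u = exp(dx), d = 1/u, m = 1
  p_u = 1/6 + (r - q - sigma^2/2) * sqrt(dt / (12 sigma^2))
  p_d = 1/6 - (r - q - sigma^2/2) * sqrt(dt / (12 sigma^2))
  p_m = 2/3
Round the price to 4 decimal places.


dt = T/N = 0.333333; dx = sigma*sqrt(3*dt) = 0.540000
u = exp(dx) = 1.716007; d = 1/u = 0.582748
p_u = 0.128148, p_m = 0.666667, p_d = 0.205185
Discount per step: exp(-r*dt) = 0.993024
Stock lattice S(k, j) with j the centered position index:
  k=0: S(0,+0) = 24.7700
  k=1: S(1,-1) = 14.4347; S(1,+0) = 24.7700; S(1,+1) = 42.5055
  k=2: S(2,-2) = 8.4118; S(2,-1) = 14.4347; S(2,+0) = 24.7700; S(2,+1) = 42.5055; S(2,+2) = 72.9397
  k=3: S(3,-3) = 4.9020; S(3,-2) = 8.4118; S(3,-1) = 14.4347; S(3,+0) = 24.7700; S(3,+1) = 42.5055; S(3,+2) = 72.9397; S(3,+3) = 125.1650
Terminal payoffs V(N, j) = max(K - S_T, 0):
  V(3,-3) = 23.638049; V(3,-2) = 20.128219; V(3,-1) = 14.105326; V(3,+0) = 3.770000; V(3,+1) = 0.000000; V(3,+2) = 0.000000; V(3,+3) = 0.000000
Backward induction: V(k, j) = exp(-r*dt) * [p_u * V(k+1, j+1) + p_m * V(k+1, j) + p_d * V(k+1, j-1)]
  V(2,-2) = exp(-r*dt) * [p_u*14.105326 + p_m*20.128219 + p_d*23.638049] = 19.936516
  V(2,-1) = exp(-r*dt) * [p_u*3.770000 + p_m*14.105326 + p_d*20.128219] = 13.918907
  V(2,+0) = exp(-r*dt) * [p_u*0.000000 + p_m*3.770000 + p_d*14.105326] = 5.369817
  V(2,+1) = exp(-r*dt) * [p_u*0.000000 + p_m*0.000000 + p_d*3.770000] = 0.768152
  V(2,+2) = exp(-r*dt) * [p_u*0.000000 + p_m*0.000000 + p_d*0.000000] = 0.000000
  V(1,-1) = exp(-r*dt) * [p_u*5.369817 + p_m*13.918907 + p_d*19.936516] = 13.960018
  V(1,+0) = exp(-r*dt) * [p_u*0.768152 + p_m*5.369817 + p_d*13.918907] = 6.488688
  V(1,+1) = exp(-r*dt) * [p_u*0.000000 + p_m*0.768152 + p_d*5.369817] = 1.602650
  V(0,+0) = exp(-r*dt) * [p_u*1.602650 + p_m*6.488688 + p_d*13.960018] = 7.343970

Answer: Price = V(0,0) = 7.3440


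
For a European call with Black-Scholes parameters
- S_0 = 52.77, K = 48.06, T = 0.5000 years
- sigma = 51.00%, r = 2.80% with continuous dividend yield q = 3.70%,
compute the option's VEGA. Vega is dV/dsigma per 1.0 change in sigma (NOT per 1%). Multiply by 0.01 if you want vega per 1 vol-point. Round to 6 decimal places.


Answer: Vega = 13.339500

Derivation:
d1 = 0.4270858882; d2 = 0.0664614298
phi(d1) = 0.3641680977; exp(-qT) = 0.9816700746; exp(-rT) = 0.9860975443
Vega = S * exp(-qT) * phi(d1) * sqrt(T) = 52.7700 * 0.9816700746 * 0.3641680977 * 0.7071067812 = 13.339500


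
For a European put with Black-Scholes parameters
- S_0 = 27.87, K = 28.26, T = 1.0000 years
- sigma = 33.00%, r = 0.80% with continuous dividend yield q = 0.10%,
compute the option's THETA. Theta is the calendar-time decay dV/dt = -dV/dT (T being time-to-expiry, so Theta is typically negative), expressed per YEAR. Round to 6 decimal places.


d1 = 0.1441014068; d2 = -0.1858985932
phi(d1) = 0.3948216477; exp(-qT) = 0.9990004998; exp(-rT) = 0.9920319148
Theta = -S*exp(-qT)*phi(d1)*sigma/(2*sqrt(T)) + r*K*exp(-rT)*N(-d2) - q*S*exp(-qT)*N(-d1)
N(-d1) = 0.4427101969; N(-d2) = 0.5737378573; sqrt(T) = 1.0000000000
Term 1 = -27.8700 * 0.9990004998 * 0.3948216477 * 0.3300 / (2 * 1.0000000000) = -1.8137923884
Term 2 = 0.0080 * 28.2600 * 0.9920319148 * 0.5737378573 = 0.1286771092
Term 3 = -0.0010 * 27.8700 * 0.9990004998 * 0.4427101969 = -0.0123260010
Theta = -1.8137923884 + (0.1286771092) + (-0.0123260010) = -1.697441

Answer: Theta = -1.697441


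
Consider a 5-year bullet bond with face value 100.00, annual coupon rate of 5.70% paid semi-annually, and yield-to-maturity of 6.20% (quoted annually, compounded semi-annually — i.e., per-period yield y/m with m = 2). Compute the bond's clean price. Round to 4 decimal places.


Answer: Price = 97.8783

Derivation:
Coupon per period c = face * coupon_rate / m = 2.850000
Periods per year m = 2; per-period yield y/m = 0.031000
Number of cashflows N = 10
Cashflows (t years, CF_t, discount factor 1/(1+y/m)^(m*t), PV):
  t = 0.5000: CF_t = 2.850000, DF = 0.969932, PV = 2.764306
  t = 1.0000: CF_t = 2.850000, DF = 0.940768, PV = 2.681190
  t = 1.5000: CF_t = 2.850000, DF = 0.912481, PV = 2.600572
  t = 2.0000: CF_t = 2.850000, DF = 0.885045, PV = 2.522378
  t = 2.5000: CF_t = 2.850000, DF = 0.858434, PV = 2.446536
  t = 3.0000: CF_t = 2.850000, DF = 0.832622, PV = 2.372973
  t = 3.5000: CF_t = 2.850000, DF = 0.807587, PV = 2.301623
  t = 4.0000: CF_t = 2.850000, DF = 0.783305, PV = 2.232418
  t = 4.5000: CF_t = 2.850000, DF = 0.759752, PV = 2.165294
  t = 5.0000: CF_t = 102.850000, DF = 0.736908, PV = 75.791001
Price P = sum_t PV_t = 97.878291


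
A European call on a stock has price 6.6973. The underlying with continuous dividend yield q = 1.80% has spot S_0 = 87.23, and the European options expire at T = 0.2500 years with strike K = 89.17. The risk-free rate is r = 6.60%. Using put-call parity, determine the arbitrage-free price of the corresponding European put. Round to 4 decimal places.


Put-call parity: C - P = S_0 * exp(-qT) - K * exp(-rT).
S_0 * exp(-qT) = 87.2300 * 0.99551011 = 86.83834688
K * exp(-rT) = 89.1700 * 0.98363538 = 87.71076678
P = C - S*exp(-qT) + K*exp(-rT)
P = 6.6973 - 86.83834688 + 87.71076678 = 7.5697

Answer: Put price = 7.5697


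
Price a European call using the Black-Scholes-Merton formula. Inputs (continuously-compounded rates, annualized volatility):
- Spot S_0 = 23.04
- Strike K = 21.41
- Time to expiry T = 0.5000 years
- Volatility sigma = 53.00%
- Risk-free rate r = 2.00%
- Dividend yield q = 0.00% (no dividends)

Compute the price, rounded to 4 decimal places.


Answer: Price = 4.2892

Derivation:
d1 = (ln(S/K) + (r - q + 0.5*sigma^2) * T) / (sigma * sqrt(T)) = 0.40985172
d2 = d1 - sigma * sqrt(T) = 0.03508513
exp(-rT) = 0.99004983; exp(-qT) = 1.00000000
C = S_0 * exp(-qT) * N(d1) - K * exp(-rT) * N(d2)
N(d1) = 0.65904264; N(d2) = 0.51399407
C = 23.0400 * 1.00000000 * 0.65904264 - 21.4100 * 0.99004983 * 0.51399407 = 4.2892


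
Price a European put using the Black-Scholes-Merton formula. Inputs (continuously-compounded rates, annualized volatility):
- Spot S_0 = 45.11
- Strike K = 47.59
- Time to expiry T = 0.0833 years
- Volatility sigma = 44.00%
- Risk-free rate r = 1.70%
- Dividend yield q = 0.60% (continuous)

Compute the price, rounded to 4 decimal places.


Answer: Price = 3.7599

Derivation:
d1 = (ln(S/K) + (r - q + 0.5*sigma^2) * T) / (sigma * sqrt(T)) = -0.35072355
d2 = d1 - sigma * sqrt(T) = -0.47771521
exp(-rT) = 0.99858490; exp(-qT) = 0.99950032
P = K * exp(-rT) * N(-d2) - S_0 * exp(-qT) * N(-d1)
N(-d1) = 0.63710212; N(-d2) = 0.68357354
P = 47.5900 * 0.99858490 * 0.68357354 - 45.1100 * 0.99950032 * 0.63710212 = 3.7599


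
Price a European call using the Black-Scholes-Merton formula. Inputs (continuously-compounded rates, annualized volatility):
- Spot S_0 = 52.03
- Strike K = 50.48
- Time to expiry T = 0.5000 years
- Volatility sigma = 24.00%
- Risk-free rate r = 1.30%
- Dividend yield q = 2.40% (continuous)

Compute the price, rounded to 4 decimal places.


Answer: Price = 4.0985

Derivation:
d1 = (ln(S/K) + (r - q + 0.5*sigma^2) * T) / (sigma * sqrt(T)) = 0.23065385
d2 = d1 - sigma * sqrt(T) = 0.06094823
exp(-rT) = 0.99352108; exp(-qT) = 0.98807171
C = S_0 * exp(-qT) * N(d1) - K * exp(-rT) * N(d2)
N(d1) = 0.59120814; N(d2) = 0.52429978
C = 52.0300 * 0.98807171 * 0.59120814 - 50.4800 * 0.99352108 * 0.52429978 = 4.0985


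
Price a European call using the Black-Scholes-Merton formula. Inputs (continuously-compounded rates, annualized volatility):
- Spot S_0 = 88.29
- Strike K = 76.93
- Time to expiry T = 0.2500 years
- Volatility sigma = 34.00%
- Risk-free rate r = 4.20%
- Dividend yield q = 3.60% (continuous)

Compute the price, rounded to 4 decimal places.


Answer: Price = 12.9817

Derivation:
d1 = (ln(S/K) + (r - q + 0.5*sigma^2) * T) / (sigma * sqrt(T)) = 0.90400549
d2 = d1 - sigma * sqrt(T) = 0.73400549
exp(-rT) = 0.98955493; exp(-qT) = 0.99104038
C = S_0 * exp(-qT) * N(d1) - K * exp(-rT) * N(d2)
N(d1) = 0.81700376; N(d2) = 0.76852730
C = 88.2900 * 0.99104038 * 0.81700376 - 76.9300 * 0.98955493 * 0.76852730 = 12.9817


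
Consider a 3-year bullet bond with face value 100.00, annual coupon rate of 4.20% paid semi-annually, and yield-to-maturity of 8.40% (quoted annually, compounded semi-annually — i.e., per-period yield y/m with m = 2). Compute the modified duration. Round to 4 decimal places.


Answer: Modified duration = 2.7247

Derivation:
Coupon per period c = face * coupon_rate / m = 2.100000
Periods per year m = 2; per-period yield y/m = 0.042000
Number of cashflows N = 6
Cashflows (t years, CF_t, discount factor 1/(1+y/m)^(m*t), PV):
  t = 0.5000: CF_t = 2.100000, DF = 0.959693, PV = 2.015355
  t = 1.0000: CF_t = 2.100000, DF = 0.921010, PV = 1.934122
  t = 1.5000: CF_t = 2.100000, DF = 0.883887, PV = 1.856163
  t = 2.0000: CF_t = 2.100000, DF = 0.848260, PV = 1.781347
  t = 2.5000: CF_t = 2.100000, DF = 0.814069, PV = 1.709546
  t = 3.0000: CF_t = 102.100000, DF = 0.781257, PV = 79.766296
Price P = sum_t PV_t = 89.062829
First compute Macaulay numerator sum_t t * PV_t:
  t * PV_t at t = 0.5000: 1.007678
  t * PV_t at t = 1.0000: 1.934122
  t * PV_t at t = 1.5000: 2.784245
  t * PV_t at t = 2.0000: 3.562693
  t * PV_t at t = 2.5000: 4.273864
  t * PV_t at t = 3.0000: 239.298889
Macaulay duration D = 252.861491 / 89.062829 = 2.839136
Modified duration = D / (1 + y/m) = 2.839136 / (1 + 0.042000) = 2.724699


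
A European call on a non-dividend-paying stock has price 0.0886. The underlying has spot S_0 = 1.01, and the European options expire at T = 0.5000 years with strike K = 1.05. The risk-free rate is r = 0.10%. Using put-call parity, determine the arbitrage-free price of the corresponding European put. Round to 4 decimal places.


Put-call parity: C - P = S_0 * exp(-qT) - K * exp(-rT).
S_0 * exp(-qT) = 1.0100 * 1.00000000 = 1.01000000
K * exp(-rT) = 1.0500 * 0.99950012 = 1.04947513
P = C - S*exp(-qT) + K*exp(-rT)
P = 0.0886 - 1.01000000 + 1.04947513 = 0.1281

Answer: Put price = 0.1281


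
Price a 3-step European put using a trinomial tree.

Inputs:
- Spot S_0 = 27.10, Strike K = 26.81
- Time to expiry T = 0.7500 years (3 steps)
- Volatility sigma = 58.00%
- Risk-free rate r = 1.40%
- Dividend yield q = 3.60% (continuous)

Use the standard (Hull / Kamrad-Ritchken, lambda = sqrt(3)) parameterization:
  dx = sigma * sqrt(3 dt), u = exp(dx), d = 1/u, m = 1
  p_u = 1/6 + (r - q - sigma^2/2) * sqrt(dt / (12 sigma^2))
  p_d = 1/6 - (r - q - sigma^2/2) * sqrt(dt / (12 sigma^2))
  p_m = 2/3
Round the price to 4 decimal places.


dt = T/N = 0.250000; dx = sigma*sqrt(3*dt) = 0.502295
u = exp(dx) = 1.652509; d = 1/u = 0.605140
p_u = 0.119334, p_m = 0.666667, p_d = 0.213999
Discount per step: exp(-r*dt) = 0.996506
Stock lattice S(k, j) with j the centered position index:
  k=0: S(0,+0) = 27.1000
  k=1: S(1,-1) = 16.3993; S(1,+0) = 27.1000; S(1,+1) = 44.7830
  k=2: S(2,-2) = 9.9239; S(2,-1) = 16.3993; S(2,+0) = 27.1000; S(2,+1) = 44.7830; S(2,+2) = 74.0043
  k=3: S(3,-3) = 6.0053; S(3,-2) = 9.9239; S(3,-1) = 16.3993; S(3,+0) = 27.1000; S(3,+1) = 44.7830; S(3,+2) = 74.0043; S(3,+3) = 122.2928
Terminal payoffs V(N, j) = max(K - S_T, 0):
  V(3,-3) = 20.804657; V(3,-2) = 16.886117; V(3,-1) = 10.410694; V(3,+0) = 0.000000; V(3,+1) = 0.000000; V(3,+2) = 0.000000; V(3,+3) = 0.000000
Backward induction: V(k, j) = exp(-r*dt) * [p_u * V(k+1, j+1) + p_m * V(k+1, j) + p_d * V(k+1, j-1)]
  V(2,-2) = exp(-r*dt) * [p_u*10.410694 + p_m*16.886117 + p_d*20.804657] = 16.892717
  V(2,-1) = exp(-r*dt) * [p_u*0.000000 + p_m*10.410694 + p_d*16.886117] = 10.517208
  V(2,+0) = exp(-r*dt) * [p_u*0.000000 + p_m*0.000000 + p_d*10.410694] = 2.220099
  V(2,+1) = exp(-r*dt) * [p_u*0.000000 + p_m*0.000000 + p_d*0.000000] = 0.000000
  V(2,+2) = exp(-r*dt) * [p_u*0.000000 + p_m*0.000000 + p_d*0.000000] = 0.000000
  V(1,-1) = exp(-r*dt) * [p_u*2.220099 + p_m*10.517208 + p_d*16.892717] = 10.853383
  V(1,+0) = exp(-r*dt) * [p_u*0.000000 + p_m*2.220099 + p_d*10.517208] = 3.717708
  V(1,+1) = exp(-r*dt) * [p_u*0.000000 + p_m*0.000000 + p_d*2.220099] = 0.473440
  V(0,+0) = exp(-r*dt) * [p_u*0.473440 + p_m*3.717708 + p_d*10.853383] = 4.840615

Answer: Price = V(0,0) = 4.8406


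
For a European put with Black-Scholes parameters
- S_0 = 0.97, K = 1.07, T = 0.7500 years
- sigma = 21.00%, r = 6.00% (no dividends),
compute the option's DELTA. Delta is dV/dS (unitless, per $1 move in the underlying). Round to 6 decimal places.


d1 = -0.2011397939; d2 = -0.3830051287
phi(d1) = 0.3909533086; exp(-qT) = 1.0000000000; exp(-rT) = 0.9559974818
N(-d1) = 0.5797053666
Delta = -exp(-qT) * N(-d1) = -1.0000000000 * 0.5797053666 = -0.579705

Answer: Delta = -0.579705


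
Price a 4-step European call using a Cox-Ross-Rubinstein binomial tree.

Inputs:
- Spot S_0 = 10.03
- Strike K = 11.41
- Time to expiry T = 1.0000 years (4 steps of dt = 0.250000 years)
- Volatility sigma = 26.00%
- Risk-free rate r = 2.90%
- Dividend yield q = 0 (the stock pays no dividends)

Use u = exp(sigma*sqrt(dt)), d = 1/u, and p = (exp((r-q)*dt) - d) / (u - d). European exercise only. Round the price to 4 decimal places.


Answer: Price = V(0,0) = 0.7007

Derivation:
dt = T/N = 0.250000
u = exp(sigma*sqrt(dt)) = 1.138828; d = 1/u = 0.878095
p = (exp((r-q)*dt) - d) / (u - d) = 0.495453
Discount per step: exp(-r*dt) = 0.992776
Stock lattice S(k, i) with i counting down-moves:
  k=0: S(0,0) = 10.0300
  k=1: S(1,0) = 11.4224; S(1,1) = 8.8073
  k=2: S(2,0) = 13.0082; S(2,1) = 10.0300; S(2,2) = 7.7336
  k=3: S(3,0) = 14.8141; S(3,1) = 11.4224; S(3,2) = 8.8073; S(3,3) = 6.7909
  k=4: S(4,0) = 16.8707; S(4,1) = 13.0082; S(4,2) = 10.0300; S(4,3) = 7.7336; S(4,4) = 5.9630
Terminal payoffs V(N, i) = max(S_T - K, 0):
  V(4,0) = 5.460737; V(4,1) = 1.598209; V(4,2) = 0.000000; V(4,3) = 0.000000; V(4,4) = 0.000000
Backward induction: V(k, i) = exp(-r*dt) * [p * V(k+1, i) + (1-p) * V(k+1, i+1)].
  V(3,0) = exp(-r*dt) * [p*5.460737 + (1-p)*1.598209] = 3.486541
  V(3,1) = exp(-r*dt) * [p*1.598209 + (1-p)*0.000000] = 0.786117
  V(3,2) = exp(-r*dt) * [p*0.000000 + (1-p)*0.000000] = 0.000000
  V(3,3) = exp(-r*dt) * [p*0.000000 + (1-p)*0.000000] = 0.000000
  V(2,0) = exp(-r*dt) * [p*3.486541 + (1-p)*0.786117] = 2.108706
  V(2,1) = exp(-r*dt) * [p*0.786117 + (1-p)*0.000000] = 0.386671
  V(2,2) = exp(-r*dt) * [p*0.000000 + (1-p)*0.000000] = 0.000000
  V(1,0) = exp(-r*dt) * [p*2.108706 + (1-p)*0.386671] = 1.230902
  V(1,1) = exp(-r*dt) * [p*0.386671 + (1-p)*0.000000] = 0.190193
  V(0,0) = exp(-r*dt) * [p*1.230902 + (1-p)*0.190193] = 0.700717


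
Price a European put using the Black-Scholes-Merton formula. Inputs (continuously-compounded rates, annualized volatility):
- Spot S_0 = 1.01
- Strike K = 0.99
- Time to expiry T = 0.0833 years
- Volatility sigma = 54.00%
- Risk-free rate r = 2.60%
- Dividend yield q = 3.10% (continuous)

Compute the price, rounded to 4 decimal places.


Answer: Price = 0.0527

Derivation:
d1 = (ln(S/K) + (r - q + 0.5*sigma^2) * T) / (sigma * sqrt(T)) = 0.20358432
d2 = d1 - sigma * sqrt(T) = 0.04773093
exp(-rT) = 0.99783654; exp(-qT) = 0.99742103
P = K * exp(-rT) * N(-d2) - S_0 * exp(-qT) * N(-d1)
N(-d1) = 0.41933917; N(-d2) = 0.48096534
P = 0.9900 * 0.99783654 * 0.48096534 - 1.0100 * 0.99742103 * 0.41933917 = 0.0527


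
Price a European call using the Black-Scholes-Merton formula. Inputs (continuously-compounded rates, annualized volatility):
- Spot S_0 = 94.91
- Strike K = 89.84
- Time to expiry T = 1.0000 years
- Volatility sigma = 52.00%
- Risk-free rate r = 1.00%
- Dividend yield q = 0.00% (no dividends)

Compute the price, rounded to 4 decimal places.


d1 = (ln(S/K) + (r - q + 0.5*sigma^2) * T) / (sigma * sqrt(T)) = 0.38480531
d2 = d1 - sigma * sqrt(T) = -0.13519469
exp(-rT) = 0.99004983; exp(-qT) = 1.00000000
C = S_0 * exp(-qT) * N(d1) - K * exp(-rT) * N(d2)
N(d1) = 0.64980917; N(d2) = 0.44622897
C = 94.9100 * 1.00000000 * 0.64980917 - 89.8400 * 0.99004983 * 0.44622897 = 21.9831

Answer: Price = 21.9831


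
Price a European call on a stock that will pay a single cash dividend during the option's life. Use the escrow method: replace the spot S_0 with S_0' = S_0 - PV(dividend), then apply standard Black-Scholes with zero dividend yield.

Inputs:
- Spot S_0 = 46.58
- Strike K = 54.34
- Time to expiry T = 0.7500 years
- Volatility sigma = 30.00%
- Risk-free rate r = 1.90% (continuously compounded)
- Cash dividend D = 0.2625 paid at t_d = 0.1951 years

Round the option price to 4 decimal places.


Answer: Price = 2.3184

Derivation:
PV(D) = D * exp(-r * t_d) = 0.2625 * 0.99629996 = 0.26152874
S_0' = S_0 - PV(D) = 46.5800 - 0.26152874 = 46.31847126
d1 = (ln(S_0'/K) + (r + sigma^2/2)*T) / (sigma*sqrt(T)) = -0.43000962
d2 = d1 - sigma*sqrt(T) = -0.68981724
exp(-rT) = 0.98585105
N(d1) = 0.33359432; N(d2) = 0.24515456
C = S_0' * N(d1) - K * exp(-rT) * N(d2) = 46.31847126 * 0.33359432 - 54.3400 * 0.98585105 * 0.24515456 = 2.3184


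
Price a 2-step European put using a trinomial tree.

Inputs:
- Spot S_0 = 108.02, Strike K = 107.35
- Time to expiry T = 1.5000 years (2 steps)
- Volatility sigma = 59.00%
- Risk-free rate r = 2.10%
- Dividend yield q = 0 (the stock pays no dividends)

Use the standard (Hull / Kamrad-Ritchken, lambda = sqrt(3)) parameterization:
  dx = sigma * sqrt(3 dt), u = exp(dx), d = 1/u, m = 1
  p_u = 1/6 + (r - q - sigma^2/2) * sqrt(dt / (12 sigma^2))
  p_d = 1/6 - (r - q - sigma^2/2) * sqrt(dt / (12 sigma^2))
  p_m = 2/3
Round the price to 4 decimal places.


dt = T/N = 0.750000; dx = sigma*sqrt(3*dt) = 0.885000
u = exp(dx) = 2.422984; d = 1/u = 0.412714
p_u = 0.101815, p_m = 0.666667, p_d = 0.231518
Discount per step: exp(-r*dt) = 0.984373
Stock lattice S(k, j) with j the centered position index:
  k=0: S(0,+0) = 108.0200
  k=1: S(1,-1) = 44.5814; S(1,+0) = 108.0200; S(1,+1) = 261.7308
  k=2: S(2,-2) = 18.3994; S(2,-1) = 44.5814; S(2,+0) = 108.0200; S(2,+1) = 261.7308; S(2,+2) = 634.1696
Terminal payoffs V(N, j) = max(K - S_T, 0):
  V(2,-2) = 88.950631; V(2,-1) = 62.768615; V(2,+0) = 0.000000; V(2,+1) = 0.000000; V(2,+2) = 0.000000
Backward induction: V(k, j) = exp(-r*dt) * [p_u * V(k+1, j+1) + p_m * V(k+1, j) + p_d * V(k+1, j-1)]
  V(1,-1) = exp(-r*dt) * [p_u*0.000000 + p_m*62.768615 + p_d*88.950631] = 61.463730
  V(1,+0) = exp(-r*dt) * [p_u*0.000000 + p_m*0.000000 + p_d*62.768615] = 14.305000
  V(1,+1) = exp(-r*dt) * [p_u*0.000000 + p_m*0.000000 + p_d*0.000000] = 0.000000
  V(0,+0) = exp(-r*dt) * [p_u*0.000000 + p_m*14.305000 + p_d*61.463730] = 23.395256

Answer: Price = V(0,0) = 23.3953
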